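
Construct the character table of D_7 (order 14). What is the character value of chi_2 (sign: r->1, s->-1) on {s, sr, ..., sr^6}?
Conjugacy classes: {e} of size 1, {r^1, r^6} of size 2, {r^2, r^5} of size 2, {r^3, r^4} of size 2, {s, sr, ..., sr^6} of size 7.
Character table:
  irrep \ class              {e} (size 1)  {r^1, r^6} (size 2)  {r^2, r^5} (size 2)  {r^3, r^4} (size 2)  {s, sr, ..., sr^6} (size 7)
  chi_1 (triv)               1             1                    1                    1                    1                          
  chi_2 (sign: r->1, s->-1)  1             1                    1                    1                    -1                         
  chi_3 (2d, j=1)            2             2*cos(2*pi/7)        -2*cos(3*pi/7)       -2*cos(pi/7)         0                          
  chi_4 (2d, j=2)            2             -2*cos(3*pi/7)       -2*cos(pi/7)         2*cos(2*pi/7)        0                          
  chi_5 (2d, j=3)            2             -2*cos(pi/7)         2*cos(2*pi/7)        -2*cos(3*pi/7)       0                          

Spot check: chi_2 (sign: r->1, s->-1) on {s, sr, ..., sr^6} = -1.

Argument: D_7 has order 2*7 = 14 with 5 conjugacy classes, hence 5 irreducibles. Sum of squared dims 1 + 1 + 4 + 4 + 4 = 14 = |G|. Linear characters come from the abelianisation; the 2-dimensional irreps have character r^k -> 2*cos(2*pi*j*k/7), reflections -> 0.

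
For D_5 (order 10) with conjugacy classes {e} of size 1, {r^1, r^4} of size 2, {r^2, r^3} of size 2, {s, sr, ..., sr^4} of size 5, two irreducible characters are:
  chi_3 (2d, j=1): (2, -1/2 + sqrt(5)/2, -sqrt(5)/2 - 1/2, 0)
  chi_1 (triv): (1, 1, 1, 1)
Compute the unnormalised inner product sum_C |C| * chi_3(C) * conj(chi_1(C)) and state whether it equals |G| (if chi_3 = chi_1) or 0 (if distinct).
Sum = 0; so <chi_3, chi_1> = 0 (distinct irreducibles are orthogonal).

Compute term by term over conjugacy classes (|C| * chi_3(C) * conj(chi_1(C))):
  1*(2)*conj(1) + 2*(-1/2 + sqrt(5)/2)*conj(1) + 2*(-sqrt(5)/2 - 1/2)*conj(1) + 5*(0)*conj(1)
  = (2) + (-1 + sqrt(5)) + (-sqrt(5) - 1) + (0)
  = 0.
Dividing by |G| = 10 gives 0/10 = 0, matching the row-orthogonality relation <chi_3, chi_1> = [chi_3 = chi_1].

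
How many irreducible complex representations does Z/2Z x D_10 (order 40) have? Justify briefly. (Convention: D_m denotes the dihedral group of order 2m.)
16

Derivation: The number of irreducible complex representations of a finite group equals its number of conjugacy classes. For a direct product, #classes(G x H) = #classes(G) * #classes(H). Z/2Z has 2 classes (abelian), D_10 has 8 classes, so 2 * 8 = 16, so Z/2Z x D_10 (order 40) has exactly 16 irreducible complex representations.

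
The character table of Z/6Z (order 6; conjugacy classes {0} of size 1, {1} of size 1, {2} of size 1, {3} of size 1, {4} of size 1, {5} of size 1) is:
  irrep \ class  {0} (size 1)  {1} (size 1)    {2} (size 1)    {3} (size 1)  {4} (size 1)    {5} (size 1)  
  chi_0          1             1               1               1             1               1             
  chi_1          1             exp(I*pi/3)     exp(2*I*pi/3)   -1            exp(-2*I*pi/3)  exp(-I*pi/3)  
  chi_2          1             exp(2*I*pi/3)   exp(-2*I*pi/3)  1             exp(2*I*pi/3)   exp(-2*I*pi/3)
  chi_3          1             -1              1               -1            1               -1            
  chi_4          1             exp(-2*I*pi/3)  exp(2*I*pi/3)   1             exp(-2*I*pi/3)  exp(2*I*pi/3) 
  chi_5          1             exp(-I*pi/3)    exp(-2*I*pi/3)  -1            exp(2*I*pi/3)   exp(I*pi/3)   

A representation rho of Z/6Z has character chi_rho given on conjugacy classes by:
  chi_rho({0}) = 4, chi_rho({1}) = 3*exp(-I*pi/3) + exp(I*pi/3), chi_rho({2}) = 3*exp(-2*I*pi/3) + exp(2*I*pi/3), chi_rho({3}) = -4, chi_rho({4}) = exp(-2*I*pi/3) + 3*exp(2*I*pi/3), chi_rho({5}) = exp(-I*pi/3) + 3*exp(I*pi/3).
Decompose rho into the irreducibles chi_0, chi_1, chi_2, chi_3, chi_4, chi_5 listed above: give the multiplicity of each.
Multiplicities: chi_0: 0, chi_1: 1, chi_2: 0, chi_3: 0, chi_4: 0, chi_5: 3.

Argument: Use <chi_rho, chi> = (1/|G|) sum_C |C| * chi_rho(C) * conj(chi(C)) with |G| = 6 for each irreducible chi in the table:
  <chi_rho, chi_0> = (1/6)[1*(4)*conj(1) + 1*(3*exp(-I*pi/3) + exp(I*pi/3))*conj(1) + 1*(3*exp(-2*I*pi/3) + exp(2*I*pi/3))*conj(1) + 1*(-4)*conj(1) + 1*(exp(-2*I*pi/3) + 3*exp(2*I*pi/3))*conj(1) + 1*(exp(-I*pi/3) + 3*exp(I*pi/3))*conj(1)]
      = (1/6)[(4) + (3*exp(-I*pi/3) + exp(I*pi/3)) + (3*exp(-2*I*pi/3) + exp(2*I*pi/3)) + (-4) + (exp(-2*I*pi/3) + 3*exp(2*I*pi/3)) + (exp(-I*pi/3) + 3*exp(I*pi/3))] = 0/6 = 0
  <chi_rho, chi_1> = (1/6)[1*(4)*conj(1) + 1*(3*exp(-I*pi/3) + exp(I*pi/3))*conj(exp(I*pi/3)) + 1*(3*exp(-2*I*pi/3) + exp(2*I*pi/3))*conj(exp(2*I*pi/3)) + 1*(-4)*conj(-1) + 1*(exp(-2*I*pi/3) + 3*exp(2*I*pi/3))*conj(exp(-2*I*pi/3)) + 1*(exp(-I*pi/3) + 3*exp(I*pi/3))*conj(exp(-I*pi/3))]
      = (1/6)[(4) + (1 + 3*exp(-2*I*pi/3)) + (1 + 3*exp(2*I*pi/3)) + (4) + (1 + 3*exp(-2*I*pi/3)) + (1 + 3*exp(2*I*pi/3))] = 6/6 = 1
  <chi_rho, chi_2> = (1/6)[1*(4)*conj(1) + 1*(3*exp(-I*pi/3) + exp(I*pi/3))*conj(exp(2*I*pi/3)) + 1*(3*exp(-2*I*pi/3) + exp(2*I*pi/3))*conj(exp(-2*I*pi/3)) + 1*(-4)*conj(1) + 1*(exp(-2*I*pi/3) + 3*exp(2*I*pi/3))*conj(exp(2*I*pi/3)) + 1*(exp(-I*pi/3) + 3*exp(I*pi/3))*conj(exp(-2*I*pi/3))]
      = (1/6)[(4) + (-3 + exp(-I*pi/3)) + (3 + exp(-2*I*pi/3)) + (-4) + (3 + exp(2*I*pi/3)) + (-3 + exp(I*pi/3))] = 0/6 = 0
  <chi_rho, chi_3> = (1/6)[1*(4)*conj(1) + 1*(3*exp(-I*pi/3) + exp(I*pi/3))*conj(-1) + 1*(3*exp(-2*I*pi/3) + exp(2*I*pi/3))*conj(1) + 1*(-4)*conj(-1) + 1*(exp(-2*I*pi/3) + 3*exp(2*I*pi/3))*conj(1) + 1*(exp(-I*pi/3) + 3*exp(I*pi/3))*conj(-1)]
      = (1/6)[(4) + (-exp(I*pi/3) - 3*exp(-I*pi/3)) + (3*exp(-2*I*pi/3) + exp(2*I*pi/3)) + (4) + (exp(-2*I*pi/3) + 3*exp(2*I*pi/3)) + (-3*exp(I*pi/3) - exp(-I*pi/3))] = 0/6 = 0
  <chi_rho, chi_4> = (1/6)[1*(4)*conj(1) + 1*(3*exp(-I*pi/3) + exp(I*pi/3))*conj(exp(-2*I*pi/3)) + 1*(3*exp(-2*I*pi/3) + exp(2*I*pi/3))*conj(exp(2*I*pi/3)) + 1*(-4)*conj(1) + 1*(exp(-2*I*pi/3) + 3*exp(2*I*pi/3))*conj(exp(-2*I*pi/3)) + 1*(exp(-I*pi/3) + 3*exp(I*pi/3))*conj(exp(2*I*pi/3))]
      = (1/6)[(4) + (-1 + 3*exp(I*pi/3)) + (1 + 3*exp(2*I*pi/3)) + (-4) + (1 + 3*exp(-2*I*pi/3)) + (-1 + 3*exp(-I*pi/3))] = 0/6 = 0
  <chi_rho, chi_5> = (1/6)[1*(4)*conj(1) + 1*(3*exp(-I*pi/3) + exp(I*pi/3))*conj(exp(-I*pi/3)) + 1*(3*exp(-2*I*pi/3) + exp(2*I*pi/3))*conj(exp(-2*I*pi/3)) + 1*(-4)*conj(-1) + 1*(exp(-2*I*pi/3) + 3*exp(2*I*pi/3))*conj(exp(2*I*pi/3)) + 1*(exp(-I*pi/3) + 3*exp(I*pi/3))*conj(exp(I*pi/3))]
      = (1/6)[(4) + (3 + exp(2*I*pi/3)) + (3 + exp(-2*I*pi/3)) + (4) + (3 + exp(2*I*pi/3)) + (3 + exp(-2*I*pi/3))] = 18/6 = 3
(Exp terms are combined using exp(i*s)*conj(exp(i*t)) = exp(i*(s-t)), and sums of them are collapsed using the identity that for every m > 1 the m distinct m-th roots of unity sum to 0, e.g. 1 + exp(2*I*pi/3) + exp(-2*I*pi/3) = 0.)
Dimension check: dim(rho) = sum (mult * dim) = 0*1 + 1*1 + 0*1 + 0*1 + 0*1 + 3*1 = 4 = chi_rho(e) = 4.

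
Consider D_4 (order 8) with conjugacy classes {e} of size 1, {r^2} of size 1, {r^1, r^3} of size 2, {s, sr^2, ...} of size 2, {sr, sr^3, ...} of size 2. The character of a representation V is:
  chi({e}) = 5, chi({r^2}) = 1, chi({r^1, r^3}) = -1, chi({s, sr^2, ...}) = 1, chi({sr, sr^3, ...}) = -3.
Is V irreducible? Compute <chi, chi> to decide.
Not irreducible (reducible): <chi, chi> = 6 > 1.

<chi, chi> = (1/|G|) sum_C |C| * |chi(C)|^2 = (1/8)[1*|5|^2 + 1*|1|^2 + 2*|-1|^2 + 2*|1|^2 + 2*|-3|^2]
  = (1/8)[(25) + (1) + (2) + (2) + (18)] = 48/8 = 6.
A character is irreducible iff <chi, chi> = 1, so this representation is reducible.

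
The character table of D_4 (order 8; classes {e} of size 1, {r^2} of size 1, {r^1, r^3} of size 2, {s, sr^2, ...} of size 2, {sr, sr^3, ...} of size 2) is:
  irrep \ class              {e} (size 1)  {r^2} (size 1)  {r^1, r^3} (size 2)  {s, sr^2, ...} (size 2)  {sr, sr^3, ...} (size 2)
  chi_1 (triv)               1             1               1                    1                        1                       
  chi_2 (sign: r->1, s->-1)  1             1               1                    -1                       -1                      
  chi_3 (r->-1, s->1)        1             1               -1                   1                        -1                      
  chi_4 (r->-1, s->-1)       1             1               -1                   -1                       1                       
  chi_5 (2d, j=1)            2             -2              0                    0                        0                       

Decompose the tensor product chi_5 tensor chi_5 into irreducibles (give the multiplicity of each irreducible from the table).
chi_5 tensor chi_5 = chi_1 + chi_2 + chi_3 + chi_4 (all other irreducibles have multiplicity 0).

Solution. The character of a tensor product is the pointwise product (chi_5 * chi_5)(C) = chi_5(C) * chi_5(C):
  {e}: (2)*(2), {r^2}: (-2)*(-2), {r^1, r^3}: (0)*(0), {s, sr^2, ...}: (0)*(0), {sr, sr^3, ...}: (0)*(0)
so (chi_5 * chi_5) takes values
  {e} -> 4, {r^2} -> 4, {r^1, r^3} -> 0, {s, sr^2, ...} -> 0, {sr, sr^3, ...} -> 0.
Now take the inner product of this character with each irreducible chi from the table, <chi_5*chi_5, chi> = (1/8) sum_C |C| (chi_5*chi_5)(C) conj(chi(C)):
  <chi_5*chi_5, chi_1> = (1/8)[1*(4)*conj(1) + 1*(4)*conj(1) + 2*(0)*conj(1) + 2*(0)*conj(1) + 2*(0)*conj(1)]
      = (1/8)[(4) + (4) + (0) + (0) + (0)] = 8/8 = 1
  <chi_5*chi_5, chi_2> = (1/8)[1*(4)*conj(1) + 1*(4)*conj(1) + 2*(0)*conj(1) + 2*(0)*conj(-1) + 2*(0)*conj(-1)]
      = (1/8)[(4) + (4) + (0) + (0) + (0)] = 8/8 = 1
  <chi_5*chi_5, chi_3> = (1/8)[1*(4)*conj(1) + 1*(4)*conj(1) + 2*(0)*conj(-1) + 2*(0)*conj(1) + 2*(0)*conj(-1)]
      = (1/8)[(4) + (4) + (0) + (0) + (0)] = 8/8 = 1
  <chi_5*chi_5, chi_4> = (1/8)[1*(4)*conj(1) + 1*(4)*conj(1) + 2*(0)*conj(-1) + 2*(0)*conj(-1) + 2*(0)*conj(1)]
      = (1/8)[(4) + (4) + (0) + (0) + (0)] = 8/8 = 1
  <chi_5*chi_5, chi_5> = (1/8)[1*(4)*conj(2) + 1*(4)*conj(-2) + 2*(0)*conj(0) + 2*(0)*conj(0) + 2*(0)*conj(0)]
      = (1/8)[(8) + (-8) + (0) + (0) + (0)] = 0/8 = 0
Hence the multiplicities are chi_1: 1, chi_2: 1, chi_3: 1, chi_4: 1. Dimension check: dim(chi_5)*dim(chi_5) = 2*2 = 4 and sum (mult * dim) = 1*1 + 1*1 + 1*1 + 1*1 = 4.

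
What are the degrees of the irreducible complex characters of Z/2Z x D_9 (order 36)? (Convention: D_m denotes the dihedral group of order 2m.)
Dimensions: 1, 1, 1, 1, 2, 2, 2, 2, 2, 2, 2, 2

Proof sketch: There are 12 irreducibles (= number of conjugacy classes). Their dimensions d_i satisfy sum d_i^2 = |G| = 36: 1 + 1 + 1 + 1 + 4 + 4 + 4 + 4 + 4 + 4 + 4 + 4 = 36. (For the product with Z/2Z: each of the 2 1-dim characters of Z/2Z tensors with each irrep of D_9, giving 2 copies of each D_9-dimension.)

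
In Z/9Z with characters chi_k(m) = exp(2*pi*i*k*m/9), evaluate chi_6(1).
chi_6(1) = zeta_9^6 = exp(-2*I*pi/3)

Details: chi_6(1) = zeta_9^(6*1) = zeta_9^6. Since zeta_9^9 = 1, this equals zeta_9^6 = exp(2*pi*i*6/9) = exp(-2*I*pi/3).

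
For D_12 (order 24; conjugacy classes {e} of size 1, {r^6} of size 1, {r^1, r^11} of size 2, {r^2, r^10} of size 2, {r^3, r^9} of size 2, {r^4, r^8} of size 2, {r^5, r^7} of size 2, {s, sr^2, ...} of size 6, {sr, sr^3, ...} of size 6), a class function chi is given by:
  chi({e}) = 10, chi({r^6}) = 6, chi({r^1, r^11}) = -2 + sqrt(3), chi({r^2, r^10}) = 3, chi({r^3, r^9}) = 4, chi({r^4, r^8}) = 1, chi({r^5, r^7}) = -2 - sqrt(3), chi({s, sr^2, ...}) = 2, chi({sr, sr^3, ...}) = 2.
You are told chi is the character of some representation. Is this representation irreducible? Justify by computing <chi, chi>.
Not irreducible (reducible): <chi, chi> = 11 > 1.

Details: <chi, chi> = (1/|G|) sum_C |C| * |chi(C)|^2 = (1/24)[1*|10|^2 + 1*|6|^2 + 2*|-2 + sqrt(3)|^2 + 2*|3|^2 + 2*|4|^2 + 2*|1|^2 + 2*|-2 - sqrt(3)|^2 + 6*|2|^2 + 6*|2|^2]
  = (1/24)[(100) + (36) + (14 - 8*sqrt(3)) + (18) + (32) + (2) + (8*sqrt(3) + 14) + (24) + (24)] = 264/24 = 11.
A character is irreducible iff <chi, chi> = 1, so this representation is reducible.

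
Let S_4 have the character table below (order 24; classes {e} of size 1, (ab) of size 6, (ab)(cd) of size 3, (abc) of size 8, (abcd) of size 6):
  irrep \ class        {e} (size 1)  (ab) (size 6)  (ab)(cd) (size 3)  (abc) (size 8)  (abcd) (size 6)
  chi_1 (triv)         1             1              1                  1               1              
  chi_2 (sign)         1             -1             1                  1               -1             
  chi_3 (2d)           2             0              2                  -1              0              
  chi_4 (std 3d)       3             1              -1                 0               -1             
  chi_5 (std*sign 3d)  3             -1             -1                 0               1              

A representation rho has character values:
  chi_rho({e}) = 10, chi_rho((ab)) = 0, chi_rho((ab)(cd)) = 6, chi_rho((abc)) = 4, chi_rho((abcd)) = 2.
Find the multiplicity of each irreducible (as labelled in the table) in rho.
Multiplicities: chi_1: 3, chi_2: 2, chi_3: 1, chi_4: 0, chi_5: 1.

Proof sketch: Use <chi_rho, chi> = (1/|G|) sum_C |C| * chi_rho(C) * conj(chi(C)) with |G| = 24 for each irreducible chi in the table:
  <chi_rho, chi_1> = (1/24)[1*(10)*conj(1) + 6*(0)*conj(1) + 3*(6)*conj(1) + 8*(4)*conj(1) + 6*(2)*conj(1)]
      = (1/24)[(10) + (0) + (18) + (32) + (12)] = 72/24 = 3
  <chi_rho, chi_2> = (1/24)[1*(10)*conj(1) + 6*(0)*conj(-1) + 3*(6)*conj(1) + 8*(4)*conj(1) + 6*(2)*conj(-1)]
      = (1/24)[(10) + (0) + (18) + (32) + (-12)] = 48/24 = 2
  <chi_rho, chi_3> = (1/24)[1*(10)*conj(2) + 6*(0)*conj(0) + 3*(6)*conj(2) + 8*(4)*conj(-1) + 6*(2)*conj(0)]
      = (1/24)[(20) + (0) + (36) + (-32) + (0)] = 24/24 = 1
  <chi_rho, chi_4> = (1/24)[1*(10)*conj(3) + 6*(0)*conj(1) + 3*(6)*conj(-1) + 8*(4)*conj(0) + 6*(2)*conj(-1)]
      = (1/24)[(30) + (0) + (-18) + (0) + (-12)] = 0/24 = 0
  <chi_rho, chi_5> = (1/24)[1*(10)*conj(3) + 6*(0)*conj(-1) + 3*(6)*conj(-1) + 8*(4)*conj(0) + 6*(2)*conj(1)]
      = (1/24)[(30) + (0) + (-18) + (0) + (12)] = 24/24 = 1
Dimension check: dim(rho) = sum (mult * dim) = 3*1 + 2*1 + 1*2 + 0*3 + 1*3 = 10 = chi_rho(e) = 10.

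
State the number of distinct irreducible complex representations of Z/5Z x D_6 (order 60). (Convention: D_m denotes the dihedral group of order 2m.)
30

Derivation: The number of irreducible complex representations of a finite group equals its number of conjugacy classes. For a direct product, #classes(G x H) = #classes(G) * #classes(H). Z/5Z has 5 classes (abelian), D_6 has 6 classes, so 5 * 6 = 30, so Z/5Z x D_6 (order 60) has exactly 30 irreducible complex representations.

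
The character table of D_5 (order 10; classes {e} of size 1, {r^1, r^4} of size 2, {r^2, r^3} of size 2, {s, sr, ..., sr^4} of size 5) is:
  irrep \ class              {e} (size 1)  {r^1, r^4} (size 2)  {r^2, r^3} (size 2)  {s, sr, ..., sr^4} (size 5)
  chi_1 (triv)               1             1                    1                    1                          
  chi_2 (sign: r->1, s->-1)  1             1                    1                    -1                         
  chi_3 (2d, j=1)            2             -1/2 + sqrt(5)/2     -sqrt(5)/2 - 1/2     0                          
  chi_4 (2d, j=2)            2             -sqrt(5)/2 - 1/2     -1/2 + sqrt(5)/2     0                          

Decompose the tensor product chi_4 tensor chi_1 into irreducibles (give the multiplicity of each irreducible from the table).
chi_4 tensor chi_1 = chi_4 (all other irreducibles have multiplicity 0).

Solution. The character of a tensor product is the pointwise product (chi_4 * chi_1)(C) = chi_4(C) * chi_1(C):
  {e}: (2)*(1), {r^1, r^4}: (-sqrt(5)/2 - 1/2)*(1), {r^2, r^3}: (-1/2 + sqrt(5)/2)*(1), {s, sr, ..., sr^4}: (0)*(1)
so (chi_4 * chi_1) takes values
  {e} -> 2, {r^1, r^4} -> -sqrt(5)/2 - 1/2, {r^2, r^3} -> -1/2 + sqrt(5)/2, {s, sr, ..., sr^4} -> 0.
Now take the inner product of this character with each irreducible chi from the table, <chi_4*chi_1, chi> = (1/10) sum_C |C| (chi_4*chi_1)(C) conj(chi(C)):
  <chi_4*chi_1, chi_1> = (1/10)[1*(2)*conj(1) + 2*(-sqrt(5)/2 - 1/2)*conj(1) + 2*(-1/2 + sqrt(5)/2)*conj(1) + 5*(0)*conj(1)]
      = (1/10)[(2) + (-sqrt(5) - 1) + (-1 + sqrt(5)) + (0)] = 0/10 = 0
  <chi_4*chi_1, chi_2> = (1/10)[1*(2)*conj(1) + 2*(-sqrt(5)/2 - 1/2)*conj(1) + 2*(-1/2 + sqrt(5)/2)*conj(1) + 5*(0)*conj(-1)]
      = (1/10)[(2) + (-sqrt(5) - 1) + (-1 + sqrt(5)) + (0)] = 0/10 = 0
  <chi_4*chi_1, chi_3> = (1/10)[1*(2)*conj(2) + 2*(-sqrt(5)/2 - 1/2)*conj(-1/2 + sqrt(5)/2) + 2*(-1/2 + sqrt(5)/2)*conj(-sqrt(5)/2 - 1/2) + 5*(0)*conj(0)]
      = (1/10)[(4) + (-2) + (-2) + (0)] = 0/10 = 0
  <chi_4*chi_1, chi_4> = (1/10)[1*(2)*conj(2) + 2*(-sqrt(5)/2 - 1/2)*conj(-sqrt(5)/2 - 1/2) + 2*(-1/2 + sqrt(5)/2)*conj(-1/2 + sqrt(5)/2) + 5*(0)*conj(0)]
      = (1/10)[(4) + (sqrt(5) + 3) + (3 - sqrt(5)) + (0)] = 10/10 = 1
Hence the multiplicities are chi_4: 1. Dimension check: dim(chi_4)*dim(chi_1) = 2*1 = 2 and sum (mult * dim) = 1*2 = 2.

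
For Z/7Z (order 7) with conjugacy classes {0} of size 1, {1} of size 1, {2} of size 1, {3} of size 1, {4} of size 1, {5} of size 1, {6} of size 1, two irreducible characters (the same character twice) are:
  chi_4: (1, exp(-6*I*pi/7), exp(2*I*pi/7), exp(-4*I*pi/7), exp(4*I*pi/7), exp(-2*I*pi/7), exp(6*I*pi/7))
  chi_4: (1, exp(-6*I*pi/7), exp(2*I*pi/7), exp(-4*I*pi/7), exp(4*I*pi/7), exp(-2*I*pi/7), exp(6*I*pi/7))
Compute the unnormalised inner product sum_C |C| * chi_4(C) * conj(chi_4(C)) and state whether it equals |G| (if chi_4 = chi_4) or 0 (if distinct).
Sum = 7 = |G| = 7; so <chi_4, chi_4> = 1 (norm-1 confirms irreducibility).

Proof sketch: Compute term by term over conjugacy classes (|C| * chi_4(C) * conj(chi_4(C))):
  1*(1)*conj(1) + 1*(exp(-6*I*pi/7))*conj(exp(-6*I*pi/7)) + 1*(exp(2*I*pi/7))*conj(exp(2*I*pi/7)) + 1*(exp(-4*I*pi/7))*conj(exp(-4*I*pi/7)) + 1*(exp(4*I*pi/7))*conj(exp(4*I*pi/7)) + 1*(exp(-2*I*pi/7))*conj(exp(-2*I*pi/7)) + 1*(exp(6*I*pi/7))*conj(exp(6*I*pi/7))
  = (1) + (1) + (1) + (1) + (1) + (1) + (1)
  = 7.
(Exp terms are combined using exp(i*s)*conj(exp(i*t)) = exp(i*(s-t)), and sums of them are collapsed using the identity that for every m > 1 the m distinct m-th roots of unity sum to 0, e.g. 1 + exp(2*I*pi/3) + exp(-2*I*pi/3) = 0.)
Dividing by |G| = 7 gives 7/7 = 1, matching the row-orthogonality relation <chi_4, chi_4> = [chi_4 = chi_4].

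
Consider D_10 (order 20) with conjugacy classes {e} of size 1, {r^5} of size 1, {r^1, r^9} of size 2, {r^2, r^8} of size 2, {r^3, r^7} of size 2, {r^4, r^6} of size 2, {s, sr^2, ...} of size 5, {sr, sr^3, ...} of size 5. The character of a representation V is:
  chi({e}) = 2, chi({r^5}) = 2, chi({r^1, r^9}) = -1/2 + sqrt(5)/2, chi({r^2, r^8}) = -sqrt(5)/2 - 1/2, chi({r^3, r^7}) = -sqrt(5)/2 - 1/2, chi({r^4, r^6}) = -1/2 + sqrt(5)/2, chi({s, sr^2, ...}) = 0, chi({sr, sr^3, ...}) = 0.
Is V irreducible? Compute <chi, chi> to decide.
Irreducible: <chi, chi> = 1.

Justification: <chi, chi> = (1/|G|) sum_C |C| * |chi(C)|^2 = (1/20)[1*|2|^2 + 1*|2|^2 + 2*|-1/2 + sqrt(5)/2|^2 + 2*|-sqrt(5)/2 - 1/2|^2 + 2*|-sqrt(5)/2 - 1/2|^2 + 2*|-1/2 + sqrt(5)/2|^2 + 5*|0|^2 + 5*|0|^2]
  = (1/20)[(4) + (4) + (3 - sqrt(5)) + (sqrt(5) + 3) + (sqrt(5) + 3) + (3 - sqrt(5)) + (0) + (0)] = 20/20 = 1.
A character is irreducible iff <chi, chi> = 1, so this representation is irreducible.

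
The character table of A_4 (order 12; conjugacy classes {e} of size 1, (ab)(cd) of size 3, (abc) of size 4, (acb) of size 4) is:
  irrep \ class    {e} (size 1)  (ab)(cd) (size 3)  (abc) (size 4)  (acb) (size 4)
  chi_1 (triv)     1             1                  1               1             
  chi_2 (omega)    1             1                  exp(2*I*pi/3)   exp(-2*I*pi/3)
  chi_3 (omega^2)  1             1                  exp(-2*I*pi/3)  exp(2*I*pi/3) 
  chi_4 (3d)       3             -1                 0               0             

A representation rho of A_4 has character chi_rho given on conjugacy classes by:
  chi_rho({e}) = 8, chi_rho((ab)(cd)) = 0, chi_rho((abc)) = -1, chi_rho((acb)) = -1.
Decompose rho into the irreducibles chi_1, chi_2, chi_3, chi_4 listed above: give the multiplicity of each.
Multiplicities: chi_1: 0, chi_2: 1, chi_3: 1, chi_4: 2.

Details: Use <chi_rho, chi> = (1/|G|) sum_C |C| * chi_rho(C) * conj(chi(C)) with |G| = 12 for each irreducible chi in the table:
  <chi_rho, chi_1> = (1/12)[1*(8)*conj(1) + 3*(0)*conj(1) + 4*(-1)*conj(1) + 4*(-1)*conj(1)]
      = (1/12)[(8) + (0) + (-4) + (-4)] = 0/12 = 0
  <chi_rho, chi_2> = (1/12)[1*(8)*conj(1) + 3*(0)*conj(1) + 4*(-1)*conj(exp(2*I*pi/3)) + 4*(-1)*conj(exp(-2*I*pi/3))]
      = (1/12)[(8) + (0) + (4 + 4*exp(2*I*pi/3)) + (4 + 4*exp(-2*I*pi/3))] = 12/12 = 1
  <chi_rho, chi_3> = (1/12)[1*(8)*conj(1) + 3*(0)*conj(1) + 4*(-1)*conj(exp(-2*I*pi/3)) + 4*(-1)*conj(exp(2*I*pi/3))]
      = (1/12)[(8) + (0) + (4 + 4*exp(-2*I*pi/3)) + (4 + 4*exp(2*I*pi/3))] = 12/12 = 1
  <chi_rho, chi_4> = (1/12)[1*(8)*conj(3) + 3*(0)*conj(-1) + 4*(-1)*conj(0) + 4*(-1)*conj(0)]
      = (1/12)[(24) + (0) + (0) + (0)] = 24/12 = 2
(Exp terms are combined using exp(i*s)*conj(exp(i*t)) = exp(i*(s-t)), and sums of them are collapsed using the identity that for every m > 1 the m distinct m-th roots of unity sum to 0, e.g. 1 + exp(2*I*pi/3) + exp(-2*I*pi/3) = 0.)
Dimension check: dim(rho) = sum (mult * dim) = 0*1 + 1*1 + 1*1 + 2*3 = 8 = chi_rho(e) = 8.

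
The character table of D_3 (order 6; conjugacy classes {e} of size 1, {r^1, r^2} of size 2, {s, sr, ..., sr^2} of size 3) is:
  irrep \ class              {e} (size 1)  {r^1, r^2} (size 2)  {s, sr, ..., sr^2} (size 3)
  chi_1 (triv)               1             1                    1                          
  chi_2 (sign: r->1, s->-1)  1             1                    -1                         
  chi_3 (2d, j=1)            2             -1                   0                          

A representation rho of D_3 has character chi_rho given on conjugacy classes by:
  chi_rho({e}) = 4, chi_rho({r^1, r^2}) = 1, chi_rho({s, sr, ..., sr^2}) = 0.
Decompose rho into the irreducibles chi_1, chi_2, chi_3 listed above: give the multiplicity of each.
Multiplicities: chi_1: 1, chi_2: 1, chi_3: 1.

Details: Use <chi_rho, chi> = (1/|G|) sum_C |C| * chi_rho(C) * conj(chi(C)) with |G| = 6 for each irreducible chi in the table:
  <chi_rho, chi_1> = (1/6)[1*(4)*conj(1) + 2*(1)*conj(1) + 3*(0)*conj(1)]
      = (1/6)[(4) + (2) + (0)] = 6/6 = 1
  <chi_rho, chi_2> = (1/6)[1*(4)*conj(1) + 2*(1)*conj(1) + 3*(0)*conj(-1)]
      = (1/6)[(4) + (2) + (0)] = 6/6 = 1
  <chi_rho, chi_3> = (1/6)[1*(4)*conj(2) + 2*(1)*conj(-1) + 3*(0)*conj(0)]
      = (1/6)[(8) + (-2) + (0)] = 6/6 = 1
Dimension check: dim(rho) = sum (mult * dim) = 1*1 + 1*1 + 1*2 = 4 = chi_rho(e) = 4.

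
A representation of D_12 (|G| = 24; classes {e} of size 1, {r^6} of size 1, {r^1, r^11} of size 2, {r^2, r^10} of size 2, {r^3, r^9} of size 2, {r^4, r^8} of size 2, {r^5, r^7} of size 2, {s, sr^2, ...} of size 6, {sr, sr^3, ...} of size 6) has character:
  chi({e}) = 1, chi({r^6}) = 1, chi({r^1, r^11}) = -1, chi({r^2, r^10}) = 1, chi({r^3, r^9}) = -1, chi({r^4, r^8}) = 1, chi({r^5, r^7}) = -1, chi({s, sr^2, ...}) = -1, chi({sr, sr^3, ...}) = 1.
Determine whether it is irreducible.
Irreducible: <chi, chi> = 1.

Derivation: <chi, chi> = (1/|G|) sum_C |C| * |chi(C)|^2 = (1/24)[1*|1|^2 + 1*|1|^2 + 2*|-1|^2 + 2*|1|^2 + 2*|-1|^2 + 2*|1|^2 + 2*|-1|^2 + 6*|-1|^2 + 6*|1|^2]
  = (1/24)[(1) + (1) + (2) + (2) + (2) + (2) + (2) + (6) + (6)] = 24/24 = 1.
A character is irreducible iff <chi, chi> = 1, so this representation is irreducible.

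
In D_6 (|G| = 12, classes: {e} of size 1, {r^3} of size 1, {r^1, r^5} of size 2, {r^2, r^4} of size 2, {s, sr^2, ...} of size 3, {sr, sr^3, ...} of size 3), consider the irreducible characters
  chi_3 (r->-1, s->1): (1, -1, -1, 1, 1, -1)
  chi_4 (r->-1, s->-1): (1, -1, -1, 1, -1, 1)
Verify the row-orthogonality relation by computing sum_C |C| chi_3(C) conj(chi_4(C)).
Sum = 0; so <chi_3, chi_4> = 0 (distinct irreducibles are orthogonal).

Derivation: Compute term by term over conjugacy classes (|C| * chi_3(C) * conj(chi_4(C))):
  1*(1)*conj(1) + 1*(-1)*conj(-1) + 2*(-1)*conj(-1) + 2*(1)*conj(1) + 3*(1)*conj(-1) + 3*(-1)*conj(1)
  = (1) + (1) + (2) + (2) + (-3) + (-3)
  = 0.
Dividing by |G| = 12 gives 0/12 = 0, matching the row-orthogonality relation <chi_3, chi_4> = [chi_3 = chi_4].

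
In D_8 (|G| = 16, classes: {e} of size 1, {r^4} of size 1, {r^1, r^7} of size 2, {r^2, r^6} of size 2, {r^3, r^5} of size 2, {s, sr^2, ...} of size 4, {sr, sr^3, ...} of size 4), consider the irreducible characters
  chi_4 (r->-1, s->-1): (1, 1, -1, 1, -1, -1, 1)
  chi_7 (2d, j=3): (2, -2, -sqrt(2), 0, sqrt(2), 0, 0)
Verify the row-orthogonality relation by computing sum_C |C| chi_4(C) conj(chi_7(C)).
Sum = 0; so <chi_4, chi_7> = 0 (distinct irreducibles are orthogonal).

Details: Compute term by term over conjugacy classes (|C| * chi_4(C) * conj(chi_7(C))):
  1*(1)*conj(2) + 1*(1)*conj(-2) + 2*(-1)*conj(-sqrt(2)) + 2*(1)*conj(0) + 2*(-1)*conj(sqrt(2)) + 4*(-1)*conj(0) + 4*(1)*conj(0)
  = (2) + (-2) + (2*sqrt(2)) + (0) + (-2*sqrt(2)) + (0) + (0)
  = 0.
Dividing by |G| = 16 gives 0/16 = 0, matching the row-orthogonality relation <chi_4, chi_7> = [chi_4 = chi_7].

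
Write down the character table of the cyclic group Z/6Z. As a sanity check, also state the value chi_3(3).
Character table of Z/6Z (irreps indexed chi_0,...,chi_5 with chi_k(m) = zeta_6^(k*m), zeta_6 = exp(2*pi*i/6)):
  irrep \ class  {0} (size 1)  {1} (size 1)    {2} (size 1)    {3} (size 1)  {4} (size 1)    {5} (size 1)  
  chi_0          1             1               1               1             1               1             
  chi_1          1             exp(I*pi/3)     exp(2*I*pi/3)   -1            exp(-2*I*pi/3)  exp(-I*pi/3)  
  chi_2          1             exp(2*I*pi/3)   exp(-2*I*pi/3)  1             exp(2*I*pi/3)   exp(-2*I*pi/3)
  chi_3          1             -1              1               -1            1               -1            
  chi_4          1             exp(-2*I*pi/3)  exp(2*I*pi/3)   1             exp(-2*I*pi/3)  exp(2*I*pi/3) 
  chi_5          1             exp(-I*pi/3)    exp(-2*I*pi/3)  -1            exp(2*I*pi/3)   exp(I*pi/3)   

Spot check: chi_3(3) = zeta_6^(3*3) = zeta_6^9 = -1.

Argument: Z/6Z is abelian, so all 6 irreducible complex representations are 1-dimensional. They are given by chi_k(m) = zeta_6^(k*m) for k = 0,...,5. Row orthogonality: sum_m chi_k(m) conj(chi_l(m)) = 6 * [k = l].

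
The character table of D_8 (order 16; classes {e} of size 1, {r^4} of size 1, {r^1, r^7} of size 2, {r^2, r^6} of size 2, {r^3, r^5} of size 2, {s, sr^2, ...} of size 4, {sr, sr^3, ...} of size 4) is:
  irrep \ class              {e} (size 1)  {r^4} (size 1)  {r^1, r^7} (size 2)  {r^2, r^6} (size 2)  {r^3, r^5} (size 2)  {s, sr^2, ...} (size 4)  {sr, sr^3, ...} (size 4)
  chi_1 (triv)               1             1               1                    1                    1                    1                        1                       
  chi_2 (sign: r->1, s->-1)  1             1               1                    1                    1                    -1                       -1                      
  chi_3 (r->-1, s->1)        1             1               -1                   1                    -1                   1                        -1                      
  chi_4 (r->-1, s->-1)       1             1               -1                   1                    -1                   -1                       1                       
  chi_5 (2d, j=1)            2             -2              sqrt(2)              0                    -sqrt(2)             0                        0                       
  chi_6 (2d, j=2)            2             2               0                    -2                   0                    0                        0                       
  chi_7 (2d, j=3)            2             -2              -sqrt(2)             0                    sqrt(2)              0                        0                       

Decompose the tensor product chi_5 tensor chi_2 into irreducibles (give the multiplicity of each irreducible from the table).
chi_5 tensor chi_2 = chi_5 (all other irreducibles have multiplicity 0).

Argument: The character of a tensor product is the pointwise product (chi_5 * chi_2)(C) = chi_5(C) * chi_2(C):
  {e}: (2)*(1), {r^4}: (-2)*(1), {r^1, r^7}: (sqrt(2))*(1), {r^2, r^6}: (0)*(1), {r^3, r^5}: (-sqrt(2))*(1), {s, sr^2, ...}: (0)*(-1), {sr, sr^3, ...}: (0)*(-1)
so (chi_5 * chi_2) takes values
  {e} -> 2, {r^4} -> -2, {r^1, r^7} -> sqrt(2), {r^2, r^6} -> 0, {r^3, r^5} -> -sqrt(2), {s, sr^2, ...} -> 0, {sr, sr^3, ...} -> 0.
Now take the inner product of this character with each irreducible chi from the table, <chi_5*chi_2, chi> = (1/16) sum_C |C| (chi_5*chi_2)(C) conj(chi(C)):
  <chi_5*chi_2, chi_1> = (1/16)[1*(2)*conj(1) + 1*(-2)*conj(1) + 2*(sqrt(2))*conj(1) + 2*(0)*conj(1) + 2*(-sqrt(2))*conj(1) + 4*(0)*conj(1) + 4*(0)*conj(1)]
      = (1/16)[(2) + (-2) + (2*sqrt(2)) + (0) + (-2*sqrt(2)) + (0) + (0)] = 0/16 = 0
  <chi_5*chi_2, chi_2> = (1/16)[1*(2)*conj(1) + 1*(-2)*conj(1) + 2*(sqrt(2))*conj(1) + 2*(0)*conj(1) + 2*(-sqrt(2))*conj(1) + 4*(0)*conj(-1) + 4*(0)*conj(-1)]
      = (1/16)[(2) + (-2) + (2*sqrt(2)) + (0) + (-2*sqrt(2)) + (0) + (0)] = 0/16 = 0
  <chi_5*chi_2, chi_3> = (1/16)[1*(2)*conj(1) + 1*(-2)*conj(1) + 2*(sqrt(2))*conj(-1) + 2*(0)*conj(1) + 2*(-sqrt(2))*conj(-1) + 4*(0)*conj(1) + 4*(0)*conj(-1)]
      = (1/16)[(2) + (-2) + (-2*sqrt(2)) + (0) + (2*sqrt(2)) + (0) + (0)] = 0/16 = 0
  <chi_5*chi_2, chi_4> = (1/16)[1*(2)*conj(1) + 1*(-2)*conj(1) + 2*(sqrt(2))*conj(-1) + 2*(0)*conj(1) + 2*(-sqrt(2))*conj(-1) + 4*(0)*conj(-1) + 4*(0)*conj(1)]
      = (1/16)[(2) + (-2) + (-2*sqrt(2)) + (0) + (2*sqrt(2)) + (0) + (0)] = 0/16 = 0
  <chi_5*chi_2, chi_5> = (1/16)[1*(2)*conj(2) + 1*(-2)*conj(-2) + 2*(sqrt(2))*conj(sqrt(2)) + 2*(0)*conj(0) + 2*(-sqrt(2))*conj(-sqrt(2)) + 4*(0)*conj(0) + 4*(0)*conj(0)]
      = (1/16)[(4) + (4) + (4) + (0) + (4) + (0) + (0)] = 16/16 = 1
  <chi_5*chi_2, chi_6> = (1/16)[1*(2)*conj(2) + 1*(-2)*conj(2) + 2*(sqrt(2))*conj(0) + 2*(0)*conj(-2) + 2*(-sqrt(2))*conj(0) + 4*(0)*conj(0) + 4*(0)*conj(0)]
      = (1/16)[(4) + (-4) + (0) + (0) + (0) + (0) + (0)] = 0/16 = 0
  <chi_5*chi_2, chi_7> = (1/16)[1*(2)*conj(2) + 1*(-2)*conj(-2) + 2*(sqrt(2))*conj(-sqrt(2)) + 2*(0)*conj(0) + 2*(-sqrt(2))*conj(sqrt(2)) + 4*(0)*conj(0) + 4*(0)*conj(0)]
      = (1/16)[(4) + (4) + (-4) + (0) + (-4) + (0) + (0)] = 0/16 = 0
Hence the multiplicities are chi_5: 1. Dimension check: dim(chi_5)*dim(chi_2) = 2*1 = 2 and sum (mult * dim) = 1*2 = 2.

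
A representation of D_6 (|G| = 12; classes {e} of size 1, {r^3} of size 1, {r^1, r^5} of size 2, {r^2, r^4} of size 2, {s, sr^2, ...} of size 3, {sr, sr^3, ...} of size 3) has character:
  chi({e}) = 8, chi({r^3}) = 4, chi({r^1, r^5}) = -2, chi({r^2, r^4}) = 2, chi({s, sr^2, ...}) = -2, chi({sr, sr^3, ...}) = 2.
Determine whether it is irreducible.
Not irreducible (reducible): <chi, chi> = 10 > 1.

Argument: <chi, chi> = (1/|G|) sum_C |C| * |chi(C)|^2 = (1/12)[1*|8|^2 + 1*|4|^2 + 2*|-2|^2 + 2*|2|^2 + 3*|-2|^2 + 3*|2|^2]
  = (1/12)[(64) + (16) + (8) + (8) + (12) + (12)] = 120/12 = 10.
A character is irreducible iff <chi, chi> = 1, so this representation is reducible.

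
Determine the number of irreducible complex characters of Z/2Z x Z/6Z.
12

Reasoning: The number of irreducible complex representations of a finite group equals its number of conjugacy classes. Z/2Z x Z/6Z is abelian of order 12, so every element is its own conjugacy class: 12 classes, so Z/2Z x Z/6Z (order 12) has exactly 12 irreducible complex representations.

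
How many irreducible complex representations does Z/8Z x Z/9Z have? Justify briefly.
72

Justification: The number of irreducible complex representations of a finite group equals its number of conjugacy classes. Z/8Z x Z/9Z is abelian of order 72, so every element is its own conjugacy class: 72 classes, so Z/8Z x Z/9Z (order 72) has exactly 72 irreducible complex representations.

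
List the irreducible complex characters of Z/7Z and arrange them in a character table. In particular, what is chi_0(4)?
Character table of Z/7Z (irreps indexed chi_0,...,chi_6 with chi_k(m) = zeta_7^(k*m), zeta_7 = exp(2*pi*i/7)):
  irrep \ class  {0} (size 1)  {1} (size 1)    {2} (size 1)    {3} (size 1)    {4} (size 1)    {5} (size 1)    {6} (size 1)  
  chi_0          1             1               1               1               1               1               1             
  chi_1          1             exp(2*I*pi/7)   exp(4*I*pi/7)   exp(6*I*pi/7)   exp(-6*I*pi/7)  exp(-4*I*pi/7)  exp(-2*I*pi/7)
  chi_2          1             exp(4*I*pi/7)   exp(-6*I*pi/7)  exp(-2*I*pi/7)  exp(2*I*pi/7)   exp(6*I*pi/7)   exp(-4*I*pi/7)
  chi_3          1             exp(6*I*pi/7)   exp(-2*I*pi/7)  exp(4*I*pi/7)   exp(-4*I*pi/7)  exp(2*I*pi/7)   exp(-6*I*pi/7)
  chi_4          1             exp(-6*I*pi/7)  exp(2*I*pi/7)   exp(-4*I*pi/7)  exp(4*I*pi/7)   exp(-2*I*pi/7)  exp(6*I*pi/7) 
  chi_5          1             exp(-4*I*pi/7)  exp(6*I*pi/7)   exp(2*I*pi/7)   exp(-2*I*pi/7)  exp(-6*I*pi/7)  exp(4*I*pi/7) 
  chi_6          1             exp(-2*I*pi/7)  exp(-4*I*pi/7)  exp(-6*I*pi/7)  exp(6*I*pi/7)   exp(4*I*pi/7)   exp(2*I*pi/7) 

Spot check: chi_0(4) = zeta_7^(0*4) = zeta_7^0 = 1.

Z/7Z is abelian, so all 7 irreducible complex representations are 1-dimensional. They are given by chi_k(m) = zeta_7^(k*m) for k = 0,...,6. Row orthogonality: sum_m chi_k(m) conj(chi_l(m)) = 7 * [k = l].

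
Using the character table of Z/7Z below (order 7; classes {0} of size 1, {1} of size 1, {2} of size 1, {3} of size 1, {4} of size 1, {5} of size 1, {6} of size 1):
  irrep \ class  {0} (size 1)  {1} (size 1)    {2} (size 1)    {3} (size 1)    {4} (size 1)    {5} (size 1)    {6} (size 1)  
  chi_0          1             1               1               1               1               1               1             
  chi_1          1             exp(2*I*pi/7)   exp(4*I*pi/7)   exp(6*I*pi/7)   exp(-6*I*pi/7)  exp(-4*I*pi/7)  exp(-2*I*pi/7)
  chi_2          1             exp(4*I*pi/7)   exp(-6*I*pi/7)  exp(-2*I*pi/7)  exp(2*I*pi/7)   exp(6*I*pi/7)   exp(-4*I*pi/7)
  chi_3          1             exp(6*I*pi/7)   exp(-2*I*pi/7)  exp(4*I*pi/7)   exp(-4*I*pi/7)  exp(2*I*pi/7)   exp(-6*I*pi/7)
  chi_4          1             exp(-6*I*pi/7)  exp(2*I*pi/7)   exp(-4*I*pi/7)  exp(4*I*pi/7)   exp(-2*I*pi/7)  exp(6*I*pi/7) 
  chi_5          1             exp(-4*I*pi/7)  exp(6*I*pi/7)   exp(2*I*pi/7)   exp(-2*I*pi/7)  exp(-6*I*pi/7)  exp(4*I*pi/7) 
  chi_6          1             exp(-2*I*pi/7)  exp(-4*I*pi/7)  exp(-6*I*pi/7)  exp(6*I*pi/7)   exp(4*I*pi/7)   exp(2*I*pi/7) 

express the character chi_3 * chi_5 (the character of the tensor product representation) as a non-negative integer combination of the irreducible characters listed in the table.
chi_3 tensor chi_5 = chi_1 (all other irreducibles have multiplicity 0).

Working: The character of a tensor product is the pointwise product (chi_3 * chi_5)(C) = chi_3(C) * chi_5(C):
  {0}: (1)*(1), {1}: (exp(6*I*pi/7))*(exp(-4*I*pi/7)), {2}: (exp(-2*I*pi/7))*(exp(6*I*pi/7)), {3}: (exp(4*I*pi/7))*(exp(2*I*pi/7)), {4}: (exp(-4*I*pi/7))*(exp(-2*I*pi/7)), {5}: (exp(2*I*pi/7))*(exp(-6*I*pi/7)), {6}: (exp(-6*I*pi/7))*(exp(4*I*pi/7))
so (chi_3 * chi_5) takes values
  {0} -> 1, {1} -> exp(2*I*pi/7), {2} -> exp(4*I*pi/7), {3} -> exp(6*I*pi/7), {4} -> exp(-6*I*pi/7), {5} -> exp(-4*I*pi/7), {6} -> exp(-2*I*pi/7).
Now take the inner product of this character with each irreducible chi from the table, <chi_3*chi_5, chi> = (1/7) sum_C |C| (chi_3*chi_5)(C) conj(chi(C)):
  <chi_3*chi_5, chi_0> = (1/7)[1*(1)*conj(1) + 1*(exp(2*I*pi/7))*conj(1) + 1*(exp(4*I*pi/7))*conj(1) + 1*(exp(6*I*pi/7))*conj(1) + 1*(exp(-6*I*pi/7))*conj(1) + 1*(exp(-4*I*pi/7))*conj(1) + 1*(exp(-2*I*pi/7))*conj(1)]
      = (1/7)[(1) + (exp(2*I*pi/7)) + (exp(4*I*pi/7)) + (exp(6*I*pi/7)) + (exp(-6*I*pi/7)) + (exp(-4*I*pi/7)) + (exp(-2*I*pi/7))] = 0/7 = 0
  <chi_3*chi_5, chi_1> = (1/7)[1*(1)*conj(1) + 1*(exp(2*I*pi/7))*conj(exp(2*I*pi/7)) + 1*(exp(4*I*pi/7))*conj(exp(4*I*pi/7)) + 1*(exp(6*I*pi/7))*conj(exp(6*I*pi/7)) + 1*(exp(-6*I*pi/7))*conj(exp(-6*I*pi/7)) + 1*(exp(-4*I*pi/7))*conj(exp(-4*I*pi/7)) + 1*(exp(-2*I*pi/7))*conj(exp(-2*I*pi/7))]
      = (1/7)[(1) + (1) + (1) + (1) + (1) + (1) + (1)] = 7/7 = 1
  <chi_3*chi_5, chi_2> = (1/7)[1*(1)*conj(1) + 1*(exp(2*I*pi/7))*conj(exp(4*I*pi/7)) + 1*(exp(4*I*pi/7))*conj(exp(-6*I*pi/7)) + 1*(exp(6*I*pi/7))*conj(exp(-2*I*pi/7)) + 1*(exp(-6*I*pi/7))*conj(exp(2*I*pi/7)) + 1*(exp(-4*I*pi/7))*conj(exp(6*I*pi/7)) + 1*(exp(-2*I*pi/7))*conj(exp(-4*I*pi/7))]
      = (1/7)[(1) + (exp(-2*I*pi/7)) + (exp(-4*I*pi/7)) + (exp(-6*I*pi/7)) + (exp(6*I*pi/7)) + (exp(4*I*pi/7)) + (exp(2*I*pi/7))] = 0/7 = 0
  <chi_3*chi_5, chi_3> = (1/7)[1*(1)*conj(1) + 1*(exp(2*I*pi/7))*conj(exp(6*I*pi/7)) + 1*(exp(4*I*pi/7))*conj(exp(-2*I*pi/7)) + 1*(exp(6*I*pi/7))*conj(exp(4*I*pi/7)) + 1*(exp(-6*I*pi/7))*conj(exp(-4*I*pi/7)) + 1*(exp(-4*I*pi/7))*conj(exp(2*I*pi/7)) + 1*(exp(-2*I*pi/7))*conj(exp(-6*I*pi/7))]
      = (1/7)[(1) + (exp(-4*I*pi/7)) + (exp(6*I*pi/7)) + (exp(2*I*pi/7)) + (exp(-2*I*pi/7)) + (exp(-6*I*pi/7)) + (exp(4*I*pi/7))] = 0/7 = 0
  <chi_3*chi_5, chi_4> = (1/7)[1*(1)*conj(1) + 1*(exp(2*I*pi/7))*conj(exp(-6*I*pi/7)) + 1*(exp(4*I*pi/7))*conj(exp(2*I*pi/7)) + 1*(exp(6*I*pi/7))*conj(exp(-4*I*pi/7)) + 1*(exp(-6*I*pi/7))*conj(exp(4*I*pi/7)) + 1*(exp(-4*I*pi/7))*conj(exp(-2*I*pi/7)) + 1*(exp(-2*I*pi/7))*conj(exp(6*I*pi/7))]
      = (1/7)[(1) + (exp(-6*I*pi/7)) + (exp(2*I*pi/7)) + (exp(-4*I*pi/7)) + (exp(4*I*pi/7)) + (exp(-2*I*pi/7)) + (exp(6*I*pi/7))] = 0/7 = 0
  <chi_3*chi_5, chi_5> = (1/7)[1*(1)*conj(1) + 1*(exp(2*I*pi/7))*conj(exp(-4*I*pi/7)) + 1*(exp(4*I*pi/7))*conj(exp(6*I*pi/7)) + 1*(exp(6*I*pi/7))*conj(exp(2*I*pi/7)) + 1*(exp(-6*I*pi/7))*conj(exp(-2*I*pi/7)) + 1*(exp(-4*I*pi/7))*conj(exp(-6*I*pi/7)) + 1*(exp(-2*I*pi/7))*conj(exp(4*I*pi/7))]
      = (1/7)[(1) + (exp(6*I*pi/7)) + (exp(-2*I*pi/7)) + (exp(4*I*pi/7)) + (exp(-4*I*pi/7)) + (exp(2*I*pi/7)) + (exp(-6*I*pi/7))] = 0/7 = 0
  <chi_3*chi_5, chi_6> = (1/7)[1*(1)*conj(1) + 1*(exp(2*I*pi/7))*conj(exp(-2*I*pi/7)) + 1*(exp(4*I*pi/7))*conj(exp(-4*I*pi/7)) + 1*(exp(6*I*pi/7))*conj(exp(-6*I*pi/7)) + 1*(exp(-6*I*pi/7))*conj(exp(6*I*pi/7)) + 1*(exp(-4*I*pi/7))*conj(exp(4*I*pi/7)) + 1*(exp(-2*I*pi/7))*conj(exp(2*I*pi/7))]
      = (1/7)[(1) + (exp(4*I*pi/7)) + (exp(-6*I*pi/7)) + (exp(-2*I*pi/7)) + (exp(2*I*pi/7)) + (exp(6*I*pi/7)) + (exp(-4*I*pi/7))] = 0/7 = 0
(Exp terms are combined using exp(i*s)*conj(exp(i*t)) = exp(i*(s-t)), and sums of them are collapsed using the identity that for every m > 1 the m distinct m-th roots of unity sum to 0, e.g. 1 + exp(2*I*pi/3) + exp(-2*I*pi/3) = 0.)
Hence the multiplicities are chi_1: 1. Dimension check: dim(chi_3)*dim(chi_5) = 1*1 = 1 and sum (mult * dim) = 1*1 = 1.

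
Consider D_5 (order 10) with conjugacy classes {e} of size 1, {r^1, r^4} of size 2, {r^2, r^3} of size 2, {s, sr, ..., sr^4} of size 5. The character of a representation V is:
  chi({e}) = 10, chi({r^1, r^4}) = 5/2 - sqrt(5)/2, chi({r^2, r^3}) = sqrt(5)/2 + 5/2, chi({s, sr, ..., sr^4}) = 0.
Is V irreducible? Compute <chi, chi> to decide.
Not irreducible (reducible): <chi, chi> = 13 > 1.

Proof sketch: <chi, chi> = (1/|G|) sum_C |C| * |chi(C)|^2 = (1/10)[1*|10|^2 + 2*|5/2 - sqrt(5)/2|^2 + 2*|sqrt(5)/2 + 5/2|^2 + 5*|0|^2]
  = (1/10)[(100) + (15 - 5*sqrt(5)) + (5*sqrt(5) + 15) + (0)] = 130/10 = 13.
A character is irreducible iff <chi, chi> = 1, so this representation is reducible.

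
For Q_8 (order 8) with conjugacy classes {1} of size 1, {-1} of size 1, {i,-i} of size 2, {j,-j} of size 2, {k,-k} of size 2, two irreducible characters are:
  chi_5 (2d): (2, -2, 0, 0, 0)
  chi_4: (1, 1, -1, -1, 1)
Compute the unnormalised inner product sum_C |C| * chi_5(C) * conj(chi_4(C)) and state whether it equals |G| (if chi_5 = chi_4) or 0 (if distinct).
Sum = 0; so <chi_5, chi_4> = 0 (distinct irreducibles are orthogonal).

Argument: Compute term by term over conjugacy classes (|C| * chi_5(C) * conj(chi_4(C))):
  1*(2)*conj(1) + 1*(-2)*conj(1) + 2*(0)*conj(-1) + 2*(0)*conj(-1) + 2*(0)*conj(1)
  = (2) + (-2) + (0) + (0) + (0)
  = 0.
Dividing by |G| = 8 gives 0/8 = 0, matching the row-orthogonality relation <chi_5, chi_4> = [chi_5 = chi_4].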